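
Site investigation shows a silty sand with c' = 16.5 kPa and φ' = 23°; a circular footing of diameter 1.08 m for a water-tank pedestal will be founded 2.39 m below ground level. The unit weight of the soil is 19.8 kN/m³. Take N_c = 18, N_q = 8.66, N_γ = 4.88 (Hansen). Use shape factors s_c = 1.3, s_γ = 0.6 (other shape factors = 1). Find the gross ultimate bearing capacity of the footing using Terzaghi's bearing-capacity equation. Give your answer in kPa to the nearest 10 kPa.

Effective surcharge at the founding depth q = γ·D_f = 19.8 × 2.39 = 47.322 kPa.
q_ult = c·N_c·s_c + q·N_q + 0.5·γ·B·N_γ·s_γ
     = 16.5 × 18 × 1.3 + 47.322 × 8.66 + 0.5 × 19.8 × 1.08 × 4.88 × 0.6
     = 386.1 + 409.81 + 31.306 = 827.21 kPa.

q_ult ≈ 830 kPa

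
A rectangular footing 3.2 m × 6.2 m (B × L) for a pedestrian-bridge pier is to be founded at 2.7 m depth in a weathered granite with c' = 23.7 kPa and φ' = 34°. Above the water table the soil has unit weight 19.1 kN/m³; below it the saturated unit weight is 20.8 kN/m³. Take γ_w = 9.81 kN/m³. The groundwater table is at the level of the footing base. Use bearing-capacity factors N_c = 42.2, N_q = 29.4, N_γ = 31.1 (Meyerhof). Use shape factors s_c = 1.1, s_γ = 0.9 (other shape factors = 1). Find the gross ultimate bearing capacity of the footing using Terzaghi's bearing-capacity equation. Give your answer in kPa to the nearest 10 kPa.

q = γ·D_f = 19.1 × 2.7 = 51.57 kPa.
For the ½γBN_γ term take γ' = 20.8 − 9.81 = 10.99 kN/m³ (soil below base is submerged).
c·N_c·s_c = 23.7 × 42.2 × 1.1 = 1100.2 kPa
q·N_q = 51.57 × 29.4 = 1516.2 kPa
0.5·γ·B·N_γ·s_γ = 0.5 × 10.99 × 3.2 × 31.1 × 0.9 = 492.18 kPa
q_ult = 1100.2 + 1516.2 + 492.18 = 3108.5 kPa.

q_ult ≈ 3110 kPa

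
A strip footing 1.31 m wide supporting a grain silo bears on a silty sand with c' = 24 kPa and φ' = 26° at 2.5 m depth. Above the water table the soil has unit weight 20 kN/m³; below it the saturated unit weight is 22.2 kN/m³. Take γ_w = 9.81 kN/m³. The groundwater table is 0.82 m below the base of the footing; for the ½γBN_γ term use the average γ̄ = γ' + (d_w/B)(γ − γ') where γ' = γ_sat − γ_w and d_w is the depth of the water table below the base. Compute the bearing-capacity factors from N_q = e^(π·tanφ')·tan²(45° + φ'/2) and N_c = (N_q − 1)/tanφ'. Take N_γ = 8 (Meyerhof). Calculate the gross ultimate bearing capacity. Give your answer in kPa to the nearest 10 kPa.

q_ult ≈ 1220 kPa

tan26° = 0.4877, so N_q = e^(π×0.4877)·tan²(58°) = 4.629 × 2.561 = 11.85.
N_c = (11.85 − 1)/tan26° = 22.25.
Effective surcharge at the founding depth q = γ·D_f = 20 × 2.5 = 50 kPa.
With d_w = 0.82 m < B, γ̄ = 12.39 + (0.82/1.31) × (20 − 12.39) = 17.154 kN/m³.
q_ult = c·N_c + q·N_q + 0.5·γ·B·N_γ
     = 24 × 22.254 + 50 × 11.854 + 0.5 × 17.154 × 1.31 × 8
     = 534.11 + 592.71 + 89.884 = 1216.7 kPa.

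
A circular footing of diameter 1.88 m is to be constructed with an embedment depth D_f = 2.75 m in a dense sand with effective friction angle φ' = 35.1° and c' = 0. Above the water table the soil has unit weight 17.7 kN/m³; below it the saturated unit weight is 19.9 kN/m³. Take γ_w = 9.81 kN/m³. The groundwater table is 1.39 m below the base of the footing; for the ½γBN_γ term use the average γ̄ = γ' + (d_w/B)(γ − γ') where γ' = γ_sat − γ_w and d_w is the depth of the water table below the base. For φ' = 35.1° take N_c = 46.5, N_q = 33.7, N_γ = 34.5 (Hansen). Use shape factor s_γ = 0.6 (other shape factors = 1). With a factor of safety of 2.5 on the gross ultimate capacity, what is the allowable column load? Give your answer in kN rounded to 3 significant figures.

Effective surcharge at the founding depth q = γ·D_f = 17.7 × 2.75 = 48.675 kPa.
With d_w = 1.39 m < B, γ̄ = 10.09 + (1.39/1.88) × (17.7 − 10.09) = 15.717 kN/m³.
q_ult = q·N_q + 0.5·γ·B·N_γ·s_γ
     = 48.675 × 33.7 + 0.5 × 15.717 × 1.88 × 34.5 × 0.6
     = 1640.3 + 305.81 = 1946.2 kPa.
Gross allowable pressure q_all = 1946.2 / 2.5 = 778.46 kPa.
Footing area = 2.7759 m², so allowable column load = 778.46 × 2.7759 = 2160.9 kN.

P_all ≈ 2160 kN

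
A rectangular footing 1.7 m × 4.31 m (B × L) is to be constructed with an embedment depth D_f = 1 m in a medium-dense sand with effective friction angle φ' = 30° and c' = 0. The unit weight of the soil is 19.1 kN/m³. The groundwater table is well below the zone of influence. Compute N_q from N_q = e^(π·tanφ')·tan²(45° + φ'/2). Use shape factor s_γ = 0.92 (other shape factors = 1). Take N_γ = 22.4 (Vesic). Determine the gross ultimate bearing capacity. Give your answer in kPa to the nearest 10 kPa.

tan30° = 0.5774, so N_q = e^(π×0.5774)·tan²(60°) = 6.134 × 3.0 = 18.4.
Effective surcharge at the founding depth q = γ·D_f = 19.1 × 1 = 19.1 kPa.
q_ult = q·N_q + 0.5·γ·B·N_γ·s_γ
     = 19.1 × 18.401 + 0.5 × 19.1 × 1.7 × 22.4 × 0.92
     = 351.46 + 334.57 = 686.03 kPa.

q_ult ≈ 690 kPa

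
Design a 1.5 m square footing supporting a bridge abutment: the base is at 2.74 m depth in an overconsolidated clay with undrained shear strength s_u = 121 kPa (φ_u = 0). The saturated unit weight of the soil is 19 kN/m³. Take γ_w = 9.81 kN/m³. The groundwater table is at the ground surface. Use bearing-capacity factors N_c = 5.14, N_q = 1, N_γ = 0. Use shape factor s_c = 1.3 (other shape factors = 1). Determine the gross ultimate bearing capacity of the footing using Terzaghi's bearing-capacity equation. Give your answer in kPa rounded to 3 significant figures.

With the water table at the surface the whole profile is submerged: γ' = 19 − 9.81 = 9.19 kN/m³, so q = γ'·D_f = 25.181 kPa.
q_ult = c·N_c·s_c + q·N_q
     = 121 × 5.14 × 1.3 + 25.181 × 1
     = 808.52 + 25.181 = 833.7 kPa.

q_ult ≈ 834 kPa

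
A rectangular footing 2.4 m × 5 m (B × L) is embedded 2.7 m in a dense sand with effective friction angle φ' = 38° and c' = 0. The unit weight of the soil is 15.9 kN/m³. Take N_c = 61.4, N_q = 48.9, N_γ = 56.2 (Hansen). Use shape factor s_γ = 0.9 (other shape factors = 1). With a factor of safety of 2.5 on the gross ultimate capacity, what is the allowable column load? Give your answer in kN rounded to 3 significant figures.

P_all ≈ 14700 kN

Effective surcharge at the founding depth q = γ·D_f = 15.9 × 2.7 = 42.93 kPa.
q_ult = q·N_q + 0.5·γ·B·N_γ·s_γ
     = 42.93 × 48.9 + 0.5 × 15.9 × 2.4 × 56.2 × 0.9
     = 2099.3 + 965.07 = 3064.3 kPa.
Gross allowable pressure q_all = 3064.3 / 2.5 = 1225.7 kPa.
Footing area = 12 m², so allowable column load = 1225.7 × 12 = 14709 kN.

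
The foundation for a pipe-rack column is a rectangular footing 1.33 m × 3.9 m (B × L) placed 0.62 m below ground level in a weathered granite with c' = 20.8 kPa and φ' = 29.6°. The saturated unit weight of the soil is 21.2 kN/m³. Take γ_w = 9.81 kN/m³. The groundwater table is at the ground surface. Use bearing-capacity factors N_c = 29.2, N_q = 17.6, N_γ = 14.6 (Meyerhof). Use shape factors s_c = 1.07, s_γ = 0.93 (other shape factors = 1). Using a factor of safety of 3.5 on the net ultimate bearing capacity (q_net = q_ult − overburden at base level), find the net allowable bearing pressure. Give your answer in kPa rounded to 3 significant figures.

Water table at ground surface, so effective unit weight γ' = 21.2 − 9.81 = 11.39 kN/m³ is used throughout; overburden q = 11.39 × 0.62 = 7.0618 kPa; the same γ' applies in the ½γBN_γ term.
Cohesion term c·N_c·s_c = 20.8 × 29.2 × 1.07 = 649.88 kPa; surcharge term q·N_q = 7.0618 × 17.6 = 124.29 kPa; self-weight term 0.5·γ·B·N_γ·s_γ = 0.5 × 11.39 × 1.33 × 14.6 × 0.93 = 102.84 kPa.
q_ult = 649.88 + 124.29 + 102.84 = 877.01 kPa.
q_net = 877.01 − 7.0618 = 869.95 kPa.
q_all(net) = 869.95 / 3.5 = 248.56 kPa.

q_all(net) ≈ 249 kPa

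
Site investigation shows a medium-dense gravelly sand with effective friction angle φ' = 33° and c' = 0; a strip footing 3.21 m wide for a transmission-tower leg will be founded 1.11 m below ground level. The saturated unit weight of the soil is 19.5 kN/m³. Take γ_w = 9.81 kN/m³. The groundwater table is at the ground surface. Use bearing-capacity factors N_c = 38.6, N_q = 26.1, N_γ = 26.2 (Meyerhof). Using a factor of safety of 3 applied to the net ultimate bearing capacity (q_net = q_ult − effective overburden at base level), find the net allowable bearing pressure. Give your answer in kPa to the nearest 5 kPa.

γ' = 19.5 − 9.81 = 9.69 kN/m³ (submerged throughout). q = 9.69 × 1.11 = 10.756 kPa; the same γ' applies in the ½γBN_γ term.
q·N_q = 10.756 × 26.1 = 280.73 kPa
0.5·γ·B·N_γ = 0.5 × 9.69 × 3.21 × 26.2 = 407.47 kPa
q_ult = 280.73 + 407.47 = 688.2 kPa.
Net ultimate: q_net = 688.2 − 10.756 = 677.45 kPa.
q_all(net) = 677.45 / 3 = 225.82 kPa.

q_all(net) ≈ 225 kPa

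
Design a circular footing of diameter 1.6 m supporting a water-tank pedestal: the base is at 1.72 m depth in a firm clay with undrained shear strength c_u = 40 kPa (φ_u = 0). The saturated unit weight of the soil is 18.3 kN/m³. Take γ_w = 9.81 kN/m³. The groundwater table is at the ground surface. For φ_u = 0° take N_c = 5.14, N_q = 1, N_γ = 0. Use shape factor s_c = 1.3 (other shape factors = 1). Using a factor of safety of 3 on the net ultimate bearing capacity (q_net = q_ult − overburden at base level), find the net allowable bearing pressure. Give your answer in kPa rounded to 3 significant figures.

Water table at ground surface, so effective unit weight γ' = 18.3 − 9.81 = 8.49 kN/m³ is used throughout; overburden q = 8.49 × 1.72 = 14.603 kPa.
Cohesion term c·N_c·s_c = 40 × 5.14 × 1.3 = 267.28 kPa; surcharge term q·N_q = 14.603 × 1 = 14.603 kPa.
q_ult = 267.28 + 14.603 = 281.88 kPa.
q_net = 281.88 − 14.603 = 267.28 kPa.
q_all(net) = 267.28 / 3 = 89.093 kPa.

q_all(net) ≈ 89.1 kPa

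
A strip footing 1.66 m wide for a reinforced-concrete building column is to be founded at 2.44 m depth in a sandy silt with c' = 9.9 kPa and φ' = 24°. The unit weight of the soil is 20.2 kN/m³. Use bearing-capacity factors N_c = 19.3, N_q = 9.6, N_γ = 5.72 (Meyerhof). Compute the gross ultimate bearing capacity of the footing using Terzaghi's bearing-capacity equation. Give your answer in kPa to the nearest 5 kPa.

q = γ·D_f = 20.2 × 2.44 = 49.288 kPa.
c·N_c = 9.9 × 19.3 = 191.07 kPa
q·N_q = 49.288 × 9.6 = 473.16 kPa
0.5·γ·B·N_γ = 0.5 × 20.2 × 1.66 × 5.72 = 95.902 kPa
q_ult = 191.07 + 473.16 + 95.902 = 760.14 kPa.

q_ult ≈ 760 kPa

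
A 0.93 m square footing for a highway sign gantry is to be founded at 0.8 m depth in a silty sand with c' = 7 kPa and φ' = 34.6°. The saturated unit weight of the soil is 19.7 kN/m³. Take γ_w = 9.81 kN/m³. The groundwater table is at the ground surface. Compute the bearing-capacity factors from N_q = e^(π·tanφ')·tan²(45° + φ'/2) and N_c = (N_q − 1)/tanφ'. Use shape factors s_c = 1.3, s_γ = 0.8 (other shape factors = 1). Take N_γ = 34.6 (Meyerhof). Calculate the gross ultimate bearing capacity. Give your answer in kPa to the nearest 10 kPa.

q_ult ≈ 780 kPa

tan34.6° = 0.6899, so N_q = e^(π×0.6899)·tan²(62.3°) = 8.734 × 3.628 = 31.69.
N_c = (31.69 − 1)/tan34.6° = 44.48.
Water table at ground surface, so effective unit weight γ' = 19.7 − 9.81 = 9.89 kN/m³ is used throughout; overburden q = 9.89 × 0.8 = 7.912 kPa; the same γ' applies in the ½γBN_γ term.
Cohesion term c·N_c·s_c = 7 × 44.483 × 1.3 = 404.8 kPa; surcharge term q·N_q = 7.912 × 31.687 = 250.71 kPa; self-weight term 0.5·γ·B·N_γ·s_γ = 0.5 × 9.89 × 0.93 × 34.6 × 0.8 = 127.3 kPa.
q_ult = 404.8 + 250.71 + 127.3 = 782.8 kPa.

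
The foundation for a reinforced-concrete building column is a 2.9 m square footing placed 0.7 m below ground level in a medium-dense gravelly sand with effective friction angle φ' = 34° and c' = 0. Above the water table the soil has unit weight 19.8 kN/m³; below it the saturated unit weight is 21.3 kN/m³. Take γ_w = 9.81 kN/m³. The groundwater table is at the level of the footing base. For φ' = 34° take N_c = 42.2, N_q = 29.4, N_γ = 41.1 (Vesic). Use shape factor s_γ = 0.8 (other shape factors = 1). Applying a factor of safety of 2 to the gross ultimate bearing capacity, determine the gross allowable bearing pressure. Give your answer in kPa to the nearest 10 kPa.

Effective surcharge at the founding depth q = γ·D_f = 19.8 × 0.7 = 13.86 kPa.
The water table coincides with the base, so in the self-weight term γ → γ' = 11.49 kN/m³.
q_ult = q·N_q + 0.5·γ·B·N_γ·s_γ
     = 13.86 × 29.4 + 0.5 × 11.49 × 2.9 × 41.1 × 0.8
     = 407.48 + 547.8 = 955.28 kPa.
q_all = q_ult / FS = 955.28 / 2 = 477.64 kPa.

q_all ≈ 480 kPa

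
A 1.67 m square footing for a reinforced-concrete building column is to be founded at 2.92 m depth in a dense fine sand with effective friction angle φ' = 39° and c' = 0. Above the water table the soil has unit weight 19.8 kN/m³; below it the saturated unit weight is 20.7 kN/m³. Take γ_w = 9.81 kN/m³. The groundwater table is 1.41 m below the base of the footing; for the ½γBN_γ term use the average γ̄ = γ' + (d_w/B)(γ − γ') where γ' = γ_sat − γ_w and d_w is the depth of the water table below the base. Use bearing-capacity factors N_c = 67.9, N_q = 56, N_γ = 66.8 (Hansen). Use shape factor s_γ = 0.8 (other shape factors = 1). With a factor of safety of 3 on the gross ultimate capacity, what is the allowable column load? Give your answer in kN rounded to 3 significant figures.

P_all ≈ 3770 kN

Overburden at base level: q = 19.8 × 2.92 = 57.816 kPa.
The water table is 1.41 m below the base (< B = 1.67 m), so the ½γBN_γ term uses γ̄ = γ' + (d_w/B)(γ − γ') = 10.89 + (1.41/1.67)(19.8 − 10.89) = 18.413 kN/m³.
Surcharge term q·N_q = 57.816 × 56 = 3237.7 kPa; self-weight term 0.5·γ·B·N_γ·s_γ = 0.5 × 18.413 × 1.67 × 66.8 × 0.8 = 821.62 kPa.
q_ult = 3237.7 + 821.62 = 4059.3 kPa.
Gross allowable pressure q_all = 4059.3 / 3 = 1353.1 kPa.
Footing area = 2.7889 m², so allowable column load = 1353.1 × 2.7889 = 3773.7 kN.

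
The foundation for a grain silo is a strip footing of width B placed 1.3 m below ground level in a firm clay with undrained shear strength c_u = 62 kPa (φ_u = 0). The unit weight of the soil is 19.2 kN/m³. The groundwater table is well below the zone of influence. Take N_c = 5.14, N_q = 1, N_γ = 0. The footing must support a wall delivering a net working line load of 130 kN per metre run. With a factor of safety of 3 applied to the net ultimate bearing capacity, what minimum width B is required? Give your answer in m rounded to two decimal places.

q = γ·D_f = 19.2 × 1.3 = 24.96 kPa.
c·N_c = 62 × 5.14 = 318.68 kPa
q·N_q = 24.96 × 1 = 24.96 kPa
q_ult = 318.68 + 24.96 = 343.64 kPa.
For φ = 0 the ½γBN_γ term vanishes, so q_ult is independent of B. q_net = 343.64 − 24.96 = 318.68 kPa; q_all(net) = 318.68/3 = 106.23 kPa.
Required width B = w / q_all(net) = 130 / 106.23 = 1.224 m.

B = 1.22 m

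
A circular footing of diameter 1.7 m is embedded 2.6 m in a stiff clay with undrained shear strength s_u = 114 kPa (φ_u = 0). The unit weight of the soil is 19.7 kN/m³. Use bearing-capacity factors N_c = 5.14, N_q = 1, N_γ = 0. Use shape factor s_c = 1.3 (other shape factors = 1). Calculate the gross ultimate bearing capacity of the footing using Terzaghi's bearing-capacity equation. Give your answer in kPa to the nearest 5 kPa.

q = γ·D_f = 19.7 × 2.6 = 51.22 kPa.
c·N_c·s_c = 114 × 5.14 × 1.3 = 761.75 kPa
q·N_q = 51.22 × 1 = 51.22 kPa
q_ult = 761.75 + 51.22 = 812.97 kPa.

q_ult ≈ 815 kPa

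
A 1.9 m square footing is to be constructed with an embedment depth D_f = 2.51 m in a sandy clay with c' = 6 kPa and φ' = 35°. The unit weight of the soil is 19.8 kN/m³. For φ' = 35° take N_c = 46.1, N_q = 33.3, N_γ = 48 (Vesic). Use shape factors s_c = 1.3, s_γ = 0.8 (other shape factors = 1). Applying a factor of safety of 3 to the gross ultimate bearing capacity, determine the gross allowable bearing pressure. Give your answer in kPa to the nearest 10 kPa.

Overburden at base level: q = 19.8 × 2.51 = 49.698 kPa.
Cohesion term c·N_c·s_c = 6 × 46.1 × 1.3 = 359.58 kPa; surcharge term q·N_q = 49.698 × 33.3 = 1654.9 kPa; self-weight term 0.5·γ·B·N_γ·s_γ = 0.5 × 19.8 × 1.9 × 48 × 0.8 = 722.3 kPa.
q_ult = 359.58 + 1654.9 + 722.3 = 2736.8 kPa.
q_all = q_ult / FS = 2736.8 / 3 = 912.28 kPa.

q_all ≈ 910 kPa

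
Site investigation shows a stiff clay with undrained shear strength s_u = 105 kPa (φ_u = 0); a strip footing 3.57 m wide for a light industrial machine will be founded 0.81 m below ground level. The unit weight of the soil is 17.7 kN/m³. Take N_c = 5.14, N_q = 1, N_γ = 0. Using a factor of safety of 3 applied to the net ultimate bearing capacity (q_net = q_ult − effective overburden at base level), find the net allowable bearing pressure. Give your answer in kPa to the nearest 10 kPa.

q_all(net) ≈ 180 kPa

Overburden at base level: q = 17.7 × 0.81 = 14.337 kPa.
Cohesion term c·N_c = 105 × 5.14 = 539.7 kPa; surcharge term q·N_q = 14.337 × 1 = 14.337 kPa.
q_ult = 539.7 + 14.337 = 554.04 kPa.
Net ultimate: q_net = 554.04 − 14.337 = 539.7 kPa.
q_all(net) = 539.7 / 3 = 179.9 kPa.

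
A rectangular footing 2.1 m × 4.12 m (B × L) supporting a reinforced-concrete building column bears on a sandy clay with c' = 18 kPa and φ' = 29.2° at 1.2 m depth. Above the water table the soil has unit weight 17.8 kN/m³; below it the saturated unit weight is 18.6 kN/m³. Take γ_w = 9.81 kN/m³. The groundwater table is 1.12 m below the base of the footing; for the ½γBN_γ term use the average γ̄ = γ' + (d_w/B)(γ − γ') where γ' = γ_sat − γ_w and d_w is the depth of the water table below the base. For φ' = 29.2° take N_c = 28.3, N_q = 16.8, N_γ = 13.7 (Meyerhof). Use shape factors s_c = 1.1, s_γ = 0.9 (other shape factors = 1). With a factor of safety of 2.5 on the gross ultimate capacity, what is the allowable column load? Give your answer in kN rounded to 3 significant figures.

Effective surcharge at the founding depth q = γ·D_f = 17.8 × 1.2 = 21.36 kPa.
With d_w = 1.12 m < B, γ̄ = 8.79 + (1.12/2.1) × (17.8 − 8.79) = 13.595 kN/m³.
q_ult = c·N_c·s_c + q·N_q + 0.5·γ·B·N_γ·s_γ
     = 18 × 28.3 × 1.1 + 21.36 × 16.8 + 0.5 × 13.595 × 2.1 × 13.7 × 0.9
     = 560.34 + 358.85 + 176.01 = 1095.2 kPa.
Gross allowable pressure q_all = 1095.2 / 2.5 = 438.08 kPa.
Footing area = 8.652 m², so allowable column load = 438.08 × 8.652 = 3790.3 kN.

P_all ≈ 3790 kN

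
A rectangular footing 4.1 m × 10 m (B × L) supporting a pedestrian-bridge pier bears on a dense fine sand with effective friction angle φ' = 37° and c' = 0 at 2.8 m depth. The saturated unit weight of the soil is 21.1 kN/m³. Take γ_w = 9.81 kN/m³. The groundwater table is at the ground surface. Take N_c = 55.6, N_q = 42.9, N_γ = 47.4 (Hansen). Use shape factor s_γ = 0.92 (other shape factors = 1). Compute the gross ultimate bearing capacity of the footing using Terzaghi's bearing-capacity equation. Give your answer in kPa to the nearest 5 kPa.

Water table at ground surface, so effective unit weight γ' = 21.1 − 9.81 = 11.29 kN/m³ is used throughout; overburden q = 11.29 × 2.8 = 31.612 kPa; the same γ' applies in the ½γBN_γ term.
Surcharge term q·N_q = 31.612 × 42.9 = 1356.2 kPa; self-weight term 0.5·γ·B·N_γ·s_γ = 0.5 × 11.29 × 4.1 × 47.4 × 0.92 = 1009.3 kPa.
q_ult = 1356.2 + 1009.3 = 2365.4 kPa.

q_ult ≈ 2365 kPa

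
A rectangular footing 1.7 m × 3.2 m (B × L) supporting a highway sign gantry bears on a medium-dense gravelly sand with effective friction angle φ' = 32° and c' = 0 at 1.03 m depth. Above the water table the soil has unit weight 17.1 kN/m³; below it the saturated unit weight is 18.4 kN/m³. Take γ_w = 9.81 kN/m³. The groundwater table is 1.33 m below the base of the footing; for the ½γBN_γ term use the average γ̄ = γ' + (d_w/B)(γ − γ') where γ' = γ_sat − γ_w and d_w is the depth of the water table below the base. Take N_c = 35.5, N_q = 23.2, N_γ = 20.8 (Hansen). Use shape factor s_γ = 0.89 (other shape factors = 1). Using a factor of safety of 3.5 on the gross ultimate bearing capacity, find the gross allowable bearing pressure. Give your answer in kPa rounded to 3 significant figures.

Effective surcharge at the founding depth q = γ·D_f = 17.1 × 1.03 = 17.613 kPa.
With d_w = 1.33 m < B, γ̄ = 8.59 + (1.33/1.7) × (17.1 − 8.59) = 15.248 kN/m³.
q_ult = q·N_q + 0.5·γ·B·N_γ·s_γ
     = 17.613 × 23.2 + 0.5 × 15.248 × 1.7 × 20.8 × 0.89
     = 408.62 + 239.93 = 648.55 kPa.
q_all = 648.55 / 3.5 = 185.3 kPa.

q_all ≈ 185 kPa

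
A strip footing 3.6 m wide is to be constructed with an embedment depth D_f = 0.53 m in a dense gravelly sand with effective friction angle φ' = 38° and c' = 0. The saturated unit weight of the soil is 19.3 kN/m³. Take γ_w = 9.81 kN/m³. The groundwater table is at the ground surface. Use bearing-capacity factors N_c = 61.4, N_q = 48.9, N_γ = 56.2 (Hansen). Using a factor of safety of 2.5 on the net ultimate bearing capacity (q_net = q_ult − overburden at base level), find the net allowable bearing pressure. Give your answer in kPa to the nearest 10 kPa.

q_all(net) ≈ 480 kPa

With the water table at the surface the whole profile is submerged: γ' = 19.3 − 9.81 = 9.49 kN/m³, so q = γ'·D_f = 5.0297 kPa; the same γ' applies in the ½γBN_γ term.
q_ult = q·N_q + 0.5·γ·B·N_γ
     = 5.0297 × 48.9 + 0.5 × 9.49 × 3.6 × 56.2
     = 245.95 + 960.01 = 1206 kPa.
q_net = 1206 − 5.0297 = 1200.9 kPa.
q_all(net) = 1200.9 / 2.5 = 480.37 kPa.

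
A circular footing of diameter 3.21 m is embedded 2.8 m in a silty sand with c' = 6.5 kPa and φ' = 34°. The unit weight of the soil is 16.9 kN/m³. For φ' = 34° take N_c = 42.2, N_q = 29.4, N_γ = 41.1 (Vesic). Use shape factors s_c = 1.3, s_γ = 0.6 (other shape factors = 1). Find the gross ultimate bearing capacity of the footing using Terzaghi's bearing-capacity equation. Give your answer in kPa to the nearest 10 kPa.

Overburden at base level: q = 16.9 × 2.8 = 47.32 kPa.
Cohesion term c·N_c·s_c = 6.5 × 42.2 × 1.3 = 356.59 kPa; surcharge term q·N_q = 47.32 × 29.4 = 1391.2 kPa; self-weight term 0.5·γ·B·N_γ·s_γ = 0.5 × 16.9 × 3.21 × 41.1 × 0.6 = 668.89 kPa.
q_ult = 356.59 + 1391.2 + 668.89 = 2416.7 kPa.

q_ult ≈ 2420 kPa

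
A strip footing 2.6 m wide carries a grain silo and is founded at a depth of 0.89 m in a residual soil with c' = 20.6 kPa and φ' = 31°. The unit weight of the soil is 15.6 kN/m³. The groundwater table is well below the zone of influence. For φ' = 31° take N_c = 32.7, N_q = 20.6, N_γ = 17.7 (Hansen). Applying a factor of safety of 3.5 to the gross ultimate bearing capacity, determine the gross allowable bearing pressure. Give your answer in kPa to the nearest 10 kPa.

Overburden at base level: q = 15.6 × 0.89 = 13.884 kPa.
Cohesion term c·N_c = 20.6 × 32.7 = 673.62 kPa; surcharge term q·N_q = 13.884 × 20.6 = 286.01 kPa; self-weight term 0.5·γ·B·N_γ = 0.5 × 15.6 × 2.6 × 17.7 = 358.96 kPa.
q_ult = 673.62 + 286.01 + 358.96 = 1318.6 kPa.
q_all = q_ult / FS = 1318.6 / 3.5 = 376.74 kPa.

q_all ≈ 380 kPa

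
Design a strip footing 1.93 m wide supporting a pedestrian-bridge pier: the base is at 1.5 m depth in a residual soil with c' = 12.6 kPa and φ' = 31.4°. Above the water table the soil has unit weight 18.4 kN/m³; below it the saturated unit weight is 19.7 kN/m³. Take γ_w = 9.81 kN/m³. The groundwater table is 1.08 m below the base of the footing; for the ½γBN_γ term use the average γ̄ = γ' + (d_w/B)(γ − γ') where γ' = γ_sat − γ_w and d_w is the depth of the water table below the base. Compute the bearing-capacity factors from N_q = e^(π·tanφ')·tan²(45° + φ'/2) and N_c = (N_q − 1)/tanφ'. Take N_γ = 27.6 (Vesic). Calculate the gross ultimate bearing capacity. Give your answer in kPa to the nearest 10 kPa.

q_ult ≈ 1410 kPa

tan31.4° = 0.6104, so N_q = e^(π×0.6104)·tan²(60.7°) = 6.805 × 3.175 = 21.61.
N_c = (21.61 − 1)/tan31.4° = 33.76.
Overburden at base level: q = 18.4 × 1.5 = 27.6 kPa.
The water table is 1.08 m below the base (< B = 1.93 m), so the ½γBN_γ term uses γ̄ = γ' + (d_w/B)(γ − γ') = 9.89 + (1.08/1.93)(18.4 − 9.89) = 14.652 kN/m³.
Cohesion term c·N_c = 12.6 × 33.762 = 425.4 kPa; surcharge term q·N_q = 27.6 × 21.608 = 596.39 kPa; self-weight term 0.5·γ·B·N_γ = 0.5 × 14.652 × 1.93 × 27.6 = 390.24 kPa.
q_ult = 425.4 + 596.39 + 390.24 = 1412 kPa.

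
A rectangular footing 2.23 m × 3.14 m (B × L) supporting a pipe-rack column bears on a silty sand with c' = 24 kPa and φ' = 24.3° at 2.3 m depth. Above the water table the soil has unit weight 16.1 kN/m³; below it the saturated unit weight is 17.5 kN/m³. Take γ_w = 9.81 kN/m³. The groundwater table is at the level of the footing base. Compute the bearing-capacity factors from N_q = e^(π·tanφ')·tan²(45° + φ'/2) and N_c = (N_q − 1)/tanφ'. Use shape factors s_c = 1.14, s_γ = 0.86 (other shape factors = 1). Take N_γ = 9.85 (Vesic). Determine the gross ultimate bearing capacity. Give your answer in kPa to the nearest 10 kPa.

tan24.3° = 0.4515, so N_q = e^(π×0.4515)·tan²(57.15°) = 4.131 × 2.399 = 9.91.
N_c = (9.91 − 1)/tan24.3° = 19.73.
Overburden at base level: q = 16.1 × 2.3 = 37.03 kPa.
Below the base the soil is submerged, so the ½γBN_γ term uses γ' = 17.5 − 9.81 = 7.69 kN/m³.
Cohesion term c·N_c·s_c = 24 × 19.729 × 1.14 = 539.79 kPa; surcharge term q·N_q = 37.03 × 9.9081 = 366.9 kPa; self-weight term 0.5·γ·B·N_γ·s_γ = 0.5 × 7.69 × 2.23 × 9.85 × 0.86 = 72.633 kPa.
q_ult = 539.79 + 366.9 + 72.633 = 979.32 kPa.

q_ult ≈ 980 kPa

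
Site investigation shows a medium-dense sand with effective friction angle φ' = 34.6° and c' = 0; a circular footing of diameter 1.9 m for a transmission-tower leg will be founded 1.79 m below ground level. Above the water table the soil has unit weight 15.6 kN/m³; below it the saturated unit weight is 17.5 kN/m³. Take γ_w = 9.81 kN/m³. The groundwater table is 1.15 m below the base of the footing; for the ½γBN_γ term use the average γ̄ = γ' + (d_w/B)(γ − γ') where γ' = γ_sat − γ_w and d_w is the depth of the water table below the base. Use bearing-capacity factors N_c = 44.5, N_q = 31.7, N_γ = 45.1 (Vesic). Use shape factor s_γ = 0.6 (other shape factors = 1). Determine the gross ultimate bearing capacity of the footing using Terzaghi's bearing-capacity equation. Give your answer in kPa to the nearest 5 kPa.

q = γ·D_f = 15.6 × 1.79 = 27.924 kPa.
γ' = 7.69 kN/m³; averaging over the depth B below the base, γ̄ = γ' + (d_w/B)(γ − γ') = 12.478 kN/m³.
q·N_q = 27.924 × 31.7 = 885.19 kPa
0.5·γ·B·N_γ·s_γ = 0.5 × 12.478 × 1.9 × 45.1 × 0.6 = 320.76 kPa
q_ult = 885.19 + 320.76 = 1206 kPa.

q_ult ≈ 1205 kPa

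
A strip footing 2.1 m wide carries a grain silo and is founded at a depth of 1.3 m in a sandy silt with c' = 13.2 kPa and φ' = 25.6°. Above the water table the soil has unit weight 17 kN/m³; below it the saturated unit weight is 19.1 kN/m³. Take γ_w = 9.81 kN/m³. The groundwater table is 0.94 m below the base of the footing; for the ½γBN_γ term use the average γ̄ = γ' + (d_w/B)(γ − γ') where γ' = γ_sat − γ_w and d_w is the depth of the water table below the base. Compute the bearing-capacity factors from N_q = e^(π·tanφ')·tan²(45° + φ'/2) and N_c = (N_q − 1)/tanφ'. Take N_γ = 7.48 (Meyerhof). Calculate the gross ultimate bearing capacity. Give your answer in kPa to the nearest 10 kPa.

tan25.6° = 0.4791, so N_q = e^(π×0.4791)·tan²(57.8°) = 4.505 × 2.522 = 11.36.
N_c = (11.36 − 1)/tan25.6° = 21.62.
q = γ·D_f = 17 × 1.3 = 22.1 kPa.
γ' = 9.29 kN/m³; averaging over the depth B below the base, γ̄ = γ' + (d_w/B)(γ − γ') = 12.741 kN/m³.
c·N_c = 13.2 × 21.623 = 285.43 kPa
q·N_q = 22.1 × 11.36 = 251.06 kPa
0.5·γ·B·N_γ = 0.5 × 12.741 × 2.1 × 7.48 = 100.07 kPa
q_ult = 285.43 + 251.06 + 100.07 = 636.56 kPa.

q_ult ≈ 640 kPa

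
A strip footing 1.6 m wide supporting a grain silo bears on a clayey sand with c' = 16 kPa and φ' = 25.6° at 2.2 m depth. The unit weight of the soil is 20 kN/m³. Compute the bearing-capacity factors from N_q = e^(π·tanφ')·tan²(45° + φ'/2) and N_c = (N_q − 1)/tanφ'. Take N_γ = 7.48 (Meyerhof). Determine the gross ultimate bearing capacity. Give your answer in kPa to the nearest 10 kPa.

q_ult ≈ 970 kPa

tan25.6° = 0.4791, so N_q = e^(π×0.4791)·tan²(57.8°) = 4.505 × 2.522 = 11.36.
N_c = (11.36 − 1)/tan25.6° = 21.62.
q = γ·D_f = 20 × 2.2 = 44 kPa.
c·N_c = 16 × 21.623 = 345.97 kPa
q·N_q = 44 × 11.36 = 499.85 kPa
0.5·γ·B·N_γ = 0.5 × 20 × 1.6 × 7.48 = 119.68 kPa
q_ult = 345.97 + 499.85 + 119.68 = 965.5 kPa.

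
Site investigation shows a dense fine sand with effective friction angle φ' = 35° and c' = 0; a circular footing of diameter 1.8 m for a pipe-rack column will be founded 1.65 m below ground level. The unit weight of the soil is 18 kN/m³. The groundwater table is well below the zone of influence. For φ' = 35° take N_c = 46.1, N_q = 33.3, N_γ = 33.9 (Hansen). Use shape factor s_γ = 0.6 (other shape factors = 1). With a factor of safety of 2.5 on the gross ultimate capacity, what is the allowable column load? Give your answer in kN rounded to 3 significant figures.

P_all ≈ 1340 kN

Effective surcharge at the founding depth q = γ·D_f = 18 × 1.65 = 29.7 kPa.
q_ult = q·N_q + 0.5·γ·B·N_γ·s_γ
     = 29.7 × 33.3 + 0.5 × 18 × 1.8 × 33.9 × 0.6
     = 989.01 + 329.51 = 1318.5 kPa.
Gross allowable pressure q_all = 1318.5 / 2.5 = 527.41 kPa.
Footing area = 2.5447 m², so allowable column load = 527.41 × 2.5447 = 1342.1 kN.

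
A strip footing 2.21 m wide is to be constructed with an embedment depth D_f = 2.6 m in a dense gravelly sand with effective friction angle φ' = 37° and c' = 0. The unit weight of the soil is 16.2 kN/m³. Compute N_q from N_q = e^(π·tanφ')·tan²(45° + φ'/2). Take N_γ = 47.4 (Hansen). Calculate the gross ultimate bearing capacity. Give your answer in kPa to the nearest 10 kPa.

q_ult ≈ 2660 kPa

tan37° = 0.7536, so N_q = e^(π×0.7536)·tan²(63.5°) = 10.669 × 4.023 = 42.92.
Overburden at base level: q = 16.2 × 2.6 = 42.12 kPa.
Surcharge term q·N_q = 42.12 × 42.92 = 1807.8 kPa; self-weight term 0.5·γ·B·N_γ = 0.5 × 16.2 × 2.21 × 47.4 = 848.51 kPa.
q_ult = 1807.8 + 848.51 = 2656.3 kPa.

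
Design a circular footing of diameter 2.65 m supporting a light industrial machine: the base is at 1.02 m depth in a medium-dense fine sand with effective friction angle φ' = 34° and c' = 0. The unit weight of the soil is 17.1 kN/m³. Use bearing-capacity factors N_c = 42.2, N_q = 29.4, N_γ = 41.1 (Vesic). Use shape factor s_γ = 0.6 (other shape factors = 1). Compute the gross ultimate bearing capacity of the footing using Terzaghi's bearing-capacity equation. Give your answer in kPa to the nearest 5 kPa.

q = γ·D_f = 17.1 × 1.02 = 17.442 kPa.
q·N_q = 17.442 × 29.4 = 512.79 kPa
0.5·γ·B·N_γ·s_γ = 0.5 × 17.1 × 2.65 × 41.1 × 0.6 = 558.73 kPa
q_ult = 512.79 + 558.73 = 1071.5 kPa.

q_ult ≈ 1070 kPa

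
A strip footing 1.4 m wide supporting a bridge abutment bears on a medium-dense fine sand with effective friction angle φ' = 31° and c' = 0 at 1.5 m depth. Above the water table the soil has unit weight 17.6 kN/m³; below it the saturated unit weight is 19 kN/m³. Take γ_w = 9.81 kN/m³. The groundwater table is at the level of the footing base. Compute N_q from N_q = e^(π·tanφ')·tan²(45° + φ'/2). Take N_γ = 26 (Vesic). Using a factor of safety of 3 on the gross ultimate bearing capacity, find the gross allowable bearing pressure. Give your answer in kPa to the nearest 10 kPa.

N_q = e^(π·tan31°)·tan²(60.5°) = 20.63.
Overburden at base level: q = 17.6 × 1.5 = 26.4 kPa.
Below the base the soil is submerged, so the ½γBN_γ term uses γ' = 19 − 9.81 = 9.19 kN/m³.
Surcharge term q·N_q = 26.4 × 20.631 = 544.65 kPa; self-weight term 0.5·γ·B·N_γ = 0.5 × 9.19 × 1.4 × 26 = 167.26 kPa.
q_ult = 544.65 + 167.26 = 711.91 kPa.
q_all = 711.91 / 3 = 237.3 kPa.

q_all ≈ 240 kPa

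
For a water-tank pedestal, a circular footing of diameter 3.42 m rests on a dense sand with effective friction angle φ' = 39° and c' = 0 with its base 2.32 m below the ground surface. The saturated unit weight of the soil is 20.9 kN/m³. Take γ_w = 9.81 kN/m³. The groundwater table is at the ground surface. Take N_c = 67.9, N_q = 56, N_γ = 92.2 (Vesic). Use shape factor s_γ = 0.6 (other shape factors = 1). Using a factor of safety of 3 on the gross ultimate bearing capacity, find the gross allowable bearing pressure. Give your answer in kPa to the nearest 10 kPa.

Water table at ground surface, so effective unit weight γ' = 20.9 − 9.81 = 11.09 kN/m³ is used throughout; overburden q = 11.09 × 2.32 = 25.729 kPa; the same γ' applies in the ½γBN_γ term.
Surcharge term q·N_q = 25.729 × 56 = 1440.8 kPa; self-weight term 0.5·γ·B·N_γ·s_γ = 0.5 × 11.09 × 3.42 × 92.2 × 0.6 = 1049.1 kPa.
q_ult = 1440.8 + 1049.1 = 2489.9 kPa.
q_all = 2489.9 / 3 = 829.97 kPa.

q_all ≈ 830 kPa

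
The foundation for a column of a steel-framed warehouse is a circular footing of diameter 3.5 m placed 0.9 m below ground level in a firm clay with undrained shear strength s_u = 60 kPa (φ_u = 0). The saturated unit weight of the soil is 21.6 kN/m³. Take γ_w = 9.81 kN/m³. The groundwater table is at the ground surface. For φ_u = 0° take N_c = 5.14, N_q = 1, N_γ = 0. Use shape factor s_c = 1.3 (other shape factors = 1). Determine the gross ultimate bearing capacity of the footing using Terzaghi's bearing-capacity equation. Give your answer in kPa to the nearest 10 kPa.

q_ult ≈ 410 kPa

γ' = 21.6 − 9.81 = 11.79 kN/m³ (submerged throughout). q = 11.79 × 0.9 = 10.611 kPa.
c·N_c·s_c = 60 × 5.14 × 1.3 = 400.92 kPa
q·N_q = 10.611 × 1 = 10.611 kPa
q_ult = 400.92 + 10.611 = 411.53 kPa.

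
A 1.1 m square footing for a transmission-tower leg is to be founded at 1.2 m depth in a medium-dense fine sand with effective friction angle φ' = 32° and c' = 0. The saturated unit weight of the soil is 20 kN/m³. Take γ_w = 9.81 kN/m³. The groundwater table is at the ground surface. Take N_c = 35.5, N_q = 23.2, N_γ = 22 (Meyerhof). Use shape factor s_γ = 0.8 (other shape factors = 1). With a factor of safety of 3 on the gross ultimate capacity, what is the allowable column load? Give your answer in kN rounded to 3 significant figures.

P_all ≈ 154 kN

Water table at ground surface, so effective unit weight γ' = 20 − 9.81 = 10.19 kN/m³ is used throughout; overburden q = 10.19 × 1.2 = 12.228 kPa; the same γ' applies in the ½γBN_γ term.
Surcharge term q·N_q = 12.228 × 23.2 = 283.69 kPa; self-weight term 0.5·γ·B·N_γ·s_γ = 0.5 × 10.19 × 1.1 × 22 × 0.8 = 98.639 kPa.
q_ult = 283.69 + 98.639 = 382.33 kPa.
Gross allowable pressure q_all = 382.33 / 3 = 127.44 kPa.
Footing area = 1.21 m², so allowable column load = 127.44 × 1.21 = 154.21 kN.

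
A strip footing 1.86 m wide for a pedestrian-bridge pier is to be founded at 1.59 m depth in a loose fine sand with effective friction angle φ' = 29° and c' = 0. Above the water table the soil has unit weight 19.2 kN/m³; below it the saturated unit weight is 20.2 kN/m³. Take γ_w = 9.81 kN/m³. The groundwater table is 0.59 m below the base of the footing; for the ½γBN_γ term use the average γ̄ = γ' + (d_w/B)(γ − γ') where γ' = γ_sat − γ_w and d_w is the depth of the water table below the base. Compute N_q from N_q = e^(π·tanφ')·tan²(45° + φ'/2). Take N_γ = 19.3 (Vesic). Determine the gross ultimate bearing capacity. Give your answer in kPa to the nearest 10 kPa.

tan29° = 0.5543, so N_q = e^(π×0.5543)·tan²(59.5°) = 5.705 × 2.882 = 16.44.
Overburden at base level: q = 19.2 × 1.59 = 30.528 kPa.
The water table is 0.59 m below the base (< B = 1.86 m), so the ½γBN_γ term uses γ̄ = γ' + (d_w/B)(γ − γ') = 10.39 + (0.59/1.86)(19.2 − 10.39) = 13.185 kN/m³.
Surcharge term q·N_q = 30.528 × 16.443 = 501.98 kPa; self-weight term 0.5·γ·B·N_γ = 0.5 × 13.185 × 1.86 × 19.3 = 236.65 kPa.
q_ult = 501.98 + 236.65 = 738.63 kPa.

q_ult ≈ 740 kPa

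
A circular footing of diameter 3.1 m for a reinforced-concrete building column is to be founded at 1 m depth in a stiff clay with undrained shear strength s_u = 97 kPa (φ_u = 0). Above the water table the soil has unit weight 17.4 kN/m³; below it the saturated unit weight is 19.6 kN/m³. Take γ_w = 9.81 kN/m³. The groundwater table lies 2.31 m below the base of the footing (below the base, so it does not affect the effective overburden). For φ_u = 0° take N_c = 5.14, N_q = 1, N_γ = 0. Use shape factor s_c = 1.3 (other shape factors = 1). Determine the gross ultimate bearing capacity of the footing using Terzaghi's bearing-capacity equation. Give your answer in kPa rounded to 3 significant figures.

Overburden at base level: q = 17.4 × 1 = 17.4 kPa.
Cohesion term c·N_c·s_c = 97 × 5.14 × 1.3 = 648.15 kPa; surcharge term q·N_q = 17.4 × 1 = 17.4 kPa.
q_ult = 648.15 + 17.4 = 665.55 kPa.

q_ult ≈ 666 kPa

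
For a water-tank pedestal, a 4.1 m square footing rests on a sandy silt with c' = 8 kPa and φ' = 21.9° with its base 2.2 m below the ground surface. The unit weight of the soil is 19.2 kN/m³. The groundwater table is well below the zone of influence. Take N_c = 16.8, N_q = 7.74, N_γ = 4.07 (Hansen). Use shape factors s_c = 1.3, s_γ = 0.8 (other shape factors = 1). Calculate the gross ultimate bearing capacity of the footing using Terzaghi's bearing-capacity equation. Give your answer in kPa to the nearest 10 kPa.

Effective surcharge at the founding depth q = γ·D_f = 19.2 × 2.2 = 42.24 kPa.
q_ult = c·N_c·s_c + q·N_q + 0.5·γ·B·N_γ·s_γ
     = 8 × 16.8 × 1.3 + 42.24 × 7.74 + 0.5 × 19.2 × 4.1 × 4.07 × 0.8
     = 174.72 + 326.94 + 128.16 = 629.81 kPa.

q_ult ≈ 630 kPa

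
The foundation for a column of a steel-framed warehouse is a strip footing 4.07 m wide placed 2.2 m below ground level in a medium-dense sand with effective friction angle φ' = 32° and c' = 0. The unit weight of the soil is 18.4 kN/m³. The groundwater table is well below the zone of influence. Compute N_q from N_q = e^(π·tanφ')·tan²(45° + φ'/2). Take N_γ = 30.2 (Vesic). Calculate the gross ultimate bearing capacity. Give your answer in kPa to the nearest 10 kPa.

q_ult ≈ 2070 kPa

tan32° = 0.6249, so N_q = e^(π×0.6249)·tan²(61°) = 7.121 × 3.255 = 23.18.
Effective surcharge at the founding depth q = γ·D_f = 18.4 × 2.2 = 40.48 kPa.
q_ult = q·N_q + 0.5·γ·B·N_γ
     = 40.48 × 23.177 + 0.5 × 18.4 × 4.07 × 30.2
     = 938.2 + 1130.8 = 2069 kPa.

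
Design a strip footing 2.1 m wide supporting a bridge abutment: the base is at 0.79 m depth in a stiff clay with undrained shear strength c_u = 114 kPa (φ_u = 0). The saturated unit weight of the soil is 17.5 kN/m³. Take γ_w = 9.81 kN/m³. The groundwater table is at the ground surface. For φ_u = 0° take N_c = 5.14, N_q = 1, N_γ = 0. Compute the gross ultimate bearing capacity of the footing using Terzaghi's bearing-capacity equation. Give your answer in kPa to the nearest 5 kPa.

q_ult ≈ 590 kPa

Water table at ground surface, so effective unit weight γ' = 17.5 − 9.81 = 7.69 kN/m³ is used throughout; overburden q = 7.69 × 0.79 = 6.0751 kPa.
Cohesion term c·N_c = 114 × 5.14 = 585.96 kPa; surcharge term q·N_q = 6.0751 × 1 = 6.0751 kPa.
q_ult = 585.96 + 6.0751 = 592.04 kPa.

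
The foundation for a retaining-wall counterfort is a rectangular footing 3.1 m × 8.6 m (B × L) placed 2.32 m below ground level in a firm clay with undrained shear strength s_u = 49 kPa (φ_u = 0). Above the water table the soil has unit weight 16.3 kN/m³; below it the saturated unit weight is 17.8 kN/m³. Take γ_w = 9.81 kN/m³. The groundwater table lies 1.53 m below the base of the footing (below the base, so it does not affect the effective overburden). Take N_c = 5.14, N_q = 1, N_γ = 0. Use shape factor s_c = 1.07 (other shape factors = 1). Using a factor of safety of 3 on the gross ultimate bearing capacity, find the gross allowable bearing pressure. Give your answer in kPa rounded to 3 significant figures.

q_all ≈ 102 kPa

q = γ·D_f = 16.3 × 2.32 = 37.816 kPa.
c·N_c·s_c = 49 × 5.14 × 1.07 = 269.49 kPa
q·N_q = 37.816 × 1 = 37.816 kPa
q_ult = 269.49 + 37.816 = 307.31 kPa.
q_all = 307.31 / 3 = 102.44 kPa.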